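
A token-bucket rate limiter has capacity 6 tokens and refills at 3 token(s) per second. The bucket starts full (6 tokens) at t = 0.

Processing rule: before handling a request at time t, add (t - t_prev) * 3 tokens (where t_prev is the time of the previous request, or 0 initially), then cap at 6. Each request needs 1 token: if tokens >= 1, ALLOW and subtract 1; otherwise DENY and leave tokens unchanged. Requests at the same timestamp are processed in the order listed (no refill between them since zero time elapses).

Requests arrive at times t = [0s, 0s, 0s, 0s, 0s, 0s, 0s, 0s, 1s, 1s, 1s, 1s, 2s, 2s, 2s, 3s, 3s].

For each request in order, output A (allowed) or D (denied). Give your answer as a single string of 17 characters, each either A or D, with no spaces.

Simulating step by step:
  req#1 t=0s: ALLOW
  req#2 t=0s: ALLOW
  req#3 t=0s: ALLOW
  req#4 t=0s: ALLOW
  req#5 t=0s: ALLOW
  req#6 t=0s: ALLOW
  req#7 t=0s: DENY
  req#8 t=0s: DENY
  req#9 t=1s: ALLOW
  req#10 t=1s: ALLOW
  req#11 t=1s: ALLOW
  req#12 t=1s: DENY
  req#13 t=2s: ALLOW
  req#14 t=2s: ALLOW
  req#15 t=2s: ALLOW
  req#16 t=3s: ALLOW
  req#17 t=3s: ALLOW

Answer: AAAAAADDAAADAAAAA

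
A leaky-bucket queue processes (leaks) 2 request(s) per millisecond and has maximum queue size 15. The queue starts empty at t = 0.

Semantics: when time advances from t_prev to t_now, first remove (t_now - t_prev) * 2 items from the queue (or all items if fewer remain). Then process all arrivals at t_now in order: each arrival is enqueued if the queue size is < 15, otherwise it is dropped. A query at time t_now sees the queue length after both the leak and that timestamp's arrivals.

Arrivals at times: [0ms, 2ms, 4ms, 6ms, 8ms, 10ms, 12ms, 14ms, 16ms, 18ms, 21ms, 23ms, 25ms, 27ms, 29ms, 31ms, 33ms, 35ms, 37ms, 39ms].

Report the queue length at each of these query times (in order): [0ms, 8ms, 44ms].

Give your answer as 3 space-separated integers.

Answer: 1 1 0

Derivation:
Queue lengths at query times:
  query t=0ms: backlog = 1
  query t=8ms: backlog = 1
  query t=44ms: backlog = 0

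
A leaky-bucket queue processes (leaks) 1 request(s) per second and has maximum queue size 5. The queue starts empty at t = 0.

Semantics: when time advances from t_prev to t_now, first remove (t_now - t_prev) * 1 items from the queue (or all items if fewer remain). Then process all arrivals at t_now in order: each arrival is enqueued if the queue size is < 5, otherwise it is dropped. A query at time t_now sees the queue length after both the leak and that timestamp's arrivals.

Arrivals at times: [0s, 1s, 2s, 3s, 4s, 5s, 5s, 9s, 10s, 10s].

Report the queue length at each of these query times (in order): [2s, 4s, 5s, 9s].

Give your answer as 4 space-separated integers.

Answer: 1 1 2 1

Derivation:
Queue lengths at query times:
  query t=2s: backlog = 1
  query t=4s: backlog = 1
  query t=5s: backlog = 2
  query t=9s: backlog = 1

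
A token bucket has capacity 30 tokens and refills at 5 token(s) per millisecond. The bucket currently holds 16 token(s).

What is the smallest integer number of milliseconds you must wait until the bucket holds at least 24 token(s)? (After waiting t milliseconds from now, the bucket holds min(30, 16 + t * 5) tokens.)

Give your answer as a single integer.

Answer: 2

Derivation:
Need 16 + t * 5 >= 24, so t >= 8/5.
Smallest integer t = ceil(8/5) = 2.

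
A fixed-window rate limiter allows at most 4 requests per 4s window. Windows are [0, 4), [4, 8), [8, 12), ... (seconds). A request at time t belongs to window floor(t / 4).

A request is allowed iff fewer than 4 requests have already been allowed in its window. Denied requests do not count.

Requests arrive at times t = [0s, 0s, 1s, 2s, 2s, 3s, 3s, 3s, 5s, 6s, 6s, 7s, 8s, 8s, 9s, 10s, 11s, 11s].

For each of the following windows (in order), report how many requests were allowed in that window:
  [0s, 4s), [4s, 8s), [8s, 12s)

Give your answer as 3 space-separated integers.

Answer: 4 4 4

Derivation:
Processing requests:
  req#1 t=0s (window 0): ALLOW
  req#2 t=0s (window 0): ALLOW
  req#3 t=1s (window 0): ALLOW
  req#4 t=2s (window 0): ALLOW
  req#5 t=2s (window 0): DENY
  req#6 t=3s (window 0): DENY
  req#7 t=3s (window 0): DENY
  req#8 t=3s (window 0): DENY
  req#9 t=5s (window 1): ALLOW
  req#10 t=6s (window 1): ALLOW
  req#11 t=6s (window 1): ALLOW
  req#12 t=7s (window 1): ALLOW
  req#13 t=8s (window 2): ALLOW
  req#14 t=8s (window 2): ALLOW
  req#15 t=9s (window 2): ALLOW
  req#16 t=10s (window 2): ALLOW
  req#17 t=11s (window 2): DENY
  req#18 t=11s (window 2): DENY

Allowed counts by window: 4 4 4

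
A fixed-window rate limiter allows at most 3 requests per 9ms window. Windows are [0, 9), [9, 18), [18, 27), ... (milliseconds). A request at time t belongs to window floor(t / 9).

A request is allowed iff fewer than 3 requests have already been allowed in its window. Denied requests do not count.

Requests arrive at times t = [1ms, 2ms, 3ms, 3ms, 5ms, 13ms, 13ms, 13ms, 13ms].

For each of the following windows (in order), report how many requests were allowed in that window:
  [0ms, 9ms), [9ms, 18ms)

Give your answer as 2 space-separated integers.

Answer: 3 3

Derivation:
Processing requests:
  req#1 t=1ms (window 0): ALLOW
  req#2 t=2ms (window 0): ALLOW
  req#3 t=3ms (window 0): ALLOW
  req#4 t=3ms (window 0): DENY
  req#5 t=5ms (window 0): DENY
  req#6 t=13ms (window 1): ALLOW
  req#7 t=13ms (window 1): ALLOW
  req#8 t=13ms (window 1): ALLOW
  req#9 t=13ms (window 1): DENY

Allowed counts by window: 3 3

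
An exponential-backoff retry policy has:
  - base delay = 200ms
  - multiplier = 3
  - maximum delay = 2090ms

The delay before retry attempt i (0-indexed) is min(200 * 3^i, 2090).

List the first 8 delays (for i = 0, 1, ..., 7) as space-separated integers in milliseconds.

Answer: 200 600 1800 2090 2090 2090 2090 2090

Derivation:
Computing each delay:
  i=0: min(200*3^0, 2090) = 200
  i=1: min(200*3^1, 2090) = 600
  i=2: min(200*3^2, 2090) = 1800
  i=3: min(200*3^3, 2090) = 2090
  i=4: min(200*3^4, 2090) = 2090
  i=5: min(200*3^5, 2090) = 2090
  i=6: min(200*3^6, 2090) = 2090
  i=7: min(200*3^7, 2090) = 2090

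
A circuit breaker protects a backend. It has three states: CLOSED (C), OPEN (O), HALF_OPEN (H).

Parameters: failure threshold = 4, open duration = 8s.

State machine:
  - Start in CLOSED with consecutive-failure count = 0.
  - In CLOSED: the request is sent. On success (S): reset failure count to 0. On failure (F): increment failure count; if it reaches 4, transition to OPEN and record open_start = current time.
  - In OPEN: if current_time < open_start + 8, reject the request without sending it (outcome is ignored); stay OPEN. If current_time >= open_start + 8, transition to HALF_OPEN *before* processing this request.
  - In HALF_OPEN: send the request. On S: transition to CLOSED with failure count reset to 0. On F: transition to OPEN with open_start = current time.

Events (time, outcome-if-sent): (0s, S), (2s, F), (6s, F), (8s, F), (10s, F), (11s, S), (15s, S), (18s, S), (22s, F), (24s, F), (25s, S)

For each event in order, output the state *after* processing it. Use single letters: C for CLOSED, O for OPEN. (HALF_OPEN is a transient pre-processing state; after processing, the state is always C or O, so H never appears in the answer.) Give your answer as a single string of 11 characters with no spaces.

State after each event:
  event#1 t=0s outcome=S: state=CLOSED
  event#2 t=2s outcome=F: state=CLOSED
  event#3 t=6s outcome=F: state=CLOSED
  event#4 t=8s outcome=F: state=CLOSED
  event#5 t=10s outcome=F: state=OPEN
  event#6 t=11s outcome=S: state=OPEN
  event#7 t=15s outcome=S: state=OPEN
  event#8 t=18s outcome=S: state=CLOSED
  event#9 t=22s outcome=F: state=CLOSED
  event#10 t=24s outcome=F: state=CLOSED
  event#11 t=25s outcome=S: state=CLOSED

Answer: CCCCOOOCCCC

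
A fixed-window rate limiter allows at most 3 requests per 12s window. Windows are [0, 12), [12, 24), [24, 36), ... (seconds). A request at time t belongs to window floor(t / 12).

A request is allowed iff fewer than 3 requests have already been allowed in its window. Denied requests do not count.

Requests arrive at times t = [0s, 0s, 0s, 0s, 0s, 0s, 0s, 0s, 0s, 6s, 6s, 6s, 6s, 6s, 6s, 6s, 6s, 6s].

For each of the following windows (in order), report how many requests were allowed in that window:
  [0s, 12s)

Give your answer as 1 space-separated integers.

Processing requests:
  req#1 t=0s (window 0): ALLOW
  req#2 t=0s (window 0): ALLOW
  req#3 t=0s (window 0): ALLOW
  req#4 t=0s (window 0): DENY
  req#5 t=0s (window 0): DENY
  req#6 t=0s (window 0): DENY
  req#7 t=0s (window 0): DENY
  req#8 t=0s (window 0): DENY
  req#9 t=0s (window 0): DENY
  req#10 t=6s (window 0): DENY
  req#11 t=6s (window 0): DENY
  req#12 t=6s (window 0): DENY
  req#13 t=6s (window 0): DENY
  req#14 t=6s (window 0): DENY
  req#15 t=6s (window 0): DENY
  req#16 t=6s (window 0): DENY
  req#17 t=6s (window 0): DENY
  req#18 t=6s (window 0): DENY

Allowed counts by window: 3

Answer: 3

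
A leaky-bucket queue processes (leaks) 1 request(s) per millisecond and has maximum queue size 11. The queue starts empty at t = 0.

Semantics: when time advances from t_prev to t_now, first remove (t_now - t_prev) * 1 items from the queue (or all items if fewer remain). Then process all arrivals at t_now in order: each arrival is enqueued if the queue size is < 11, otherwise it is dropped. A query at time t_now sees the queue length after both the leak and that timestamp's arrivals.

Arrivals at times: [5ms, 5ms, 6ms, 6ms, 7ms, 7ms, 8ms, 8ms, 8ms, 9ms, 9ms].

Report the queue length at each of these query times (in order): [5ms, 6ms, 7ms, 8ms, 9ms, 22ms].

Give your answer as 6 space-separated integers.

Answer: 2 3 4 6 7 0

Derivation:
Queue lengths at query times:
  query t=5ms: backlog = 2
  query t=6ms: backlog = 3
  query t=7ms: backlog = 4
  query t=8ms: backlog = 6
  query t=9ms: backlog = 7
  query t=22ms: backlog = 0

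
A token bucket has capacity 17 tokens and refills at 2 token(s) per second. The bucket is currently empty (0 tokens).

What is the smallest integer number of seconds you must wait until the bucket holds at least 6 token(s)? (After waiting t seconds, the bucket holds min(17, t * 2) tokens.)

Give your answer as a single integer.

Answer: 3

Derivation:
Need t * 2 >= 6, so t >= 6/2.
Smallest integer t = ceil(6/2) = 3.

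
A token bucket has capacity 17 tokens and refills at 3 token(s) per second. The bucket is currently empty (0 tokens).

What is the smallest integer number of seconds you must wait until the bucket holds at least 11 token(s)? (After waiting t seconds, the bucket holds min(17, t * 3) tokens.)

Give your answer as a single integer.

Answer: 4

Derivation:
Need t * 3 >= 11, so t >= 11/3.
Smallest integer t = ceil(11/3) = 4.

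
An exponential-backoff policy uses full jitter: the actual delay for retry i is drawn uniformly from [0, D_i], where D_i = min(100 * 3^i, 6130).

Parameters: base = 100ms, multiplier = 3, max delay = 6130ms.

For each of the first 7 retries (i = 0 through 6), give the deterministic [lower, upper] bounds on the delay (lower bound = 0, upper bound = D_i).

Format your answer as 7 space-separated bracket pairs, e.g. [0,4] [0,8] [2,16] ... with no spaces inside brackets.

Answer: [0,100] [0,300] [0,900] [0,2700] [0,6130] [0,6130] [0,6130]

Derivation:
Computing bounds per retry:
  i=0: D_i=min(100*3^0,6130)=100, bounds=[0,100]
  i=1: D_i=min(100*3^1,6130)=300, bounds=[0,300]
  i=2: D_i=min(100*3^2,6130)=900, bounds=[0,900]
  i=3: D_i=min(100*3^3,6130)=2700, bounds=[0,2700]
  i=4: D_i=min(100*3^4,6130)=6130, bounds=[0,6130]
  i=5: D_i=min(100*3^5,6130)=6130, bounds=[0,6130]
  i=6: D_i=min(100*3^6,6130)=6130, bounds=[0,6130]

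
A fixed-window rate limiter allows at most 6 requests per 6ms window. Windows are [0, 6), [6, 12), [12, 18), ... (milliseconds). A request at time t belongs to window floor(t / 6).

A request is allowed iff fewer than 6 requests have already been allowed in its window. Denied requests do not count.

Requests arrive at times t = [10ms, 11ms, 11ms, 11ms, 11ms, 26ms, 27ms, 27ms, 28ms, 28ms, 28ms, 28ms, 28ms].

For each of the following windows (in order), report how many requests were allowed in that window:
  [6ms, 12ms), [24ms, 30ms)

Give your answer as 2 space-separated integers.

Processing requests:
  req#1 t=10ms (window 1): ALLOW
  req#2 t=11ms (window 1): ALLOW
  req#3 t=11ms (window 1): ALLOW
  req#4 t=11ms (window 1): ALLOW
  req#5 t=11ms (window 1): ALLOW
  req#6 t=26ms (window 4): ALLOW
  req#7 t=27ms (window 4): ALLOW
  req#8 t=27ms (window 4): ALLOW
  req#9 t=28ms (window 4): ALLOW
  req#10 t=28ms (window 4): ALLOW
  req#11 t=28ms (window 4): ALLOW
  req#12 t=28ms (window 4): DENY
  req#13 t=28ms (window 4): DENY

Allowed counts by window: 5 6

Answer: 5 6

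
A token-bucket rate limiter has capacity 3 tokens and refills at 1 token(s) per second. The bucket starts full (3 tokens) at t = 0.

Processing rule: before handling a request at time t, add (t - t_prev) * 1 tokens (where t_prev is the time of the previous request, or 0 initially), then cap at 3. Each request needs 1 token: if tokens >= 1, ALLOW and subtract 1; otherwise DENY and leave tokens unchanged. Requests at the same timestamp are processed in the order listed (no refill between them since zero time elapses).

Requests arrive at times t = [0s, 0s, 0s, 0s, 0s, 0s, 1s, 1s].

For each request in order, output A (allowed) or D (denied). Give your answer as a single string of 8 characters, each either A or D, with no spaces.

Simulating step by step:
  req#1 t=0s: ALLOW
  req#2 t=0s: ALLOW
  req#3 t=0s: ALLOW
  req#4 t=0s: DENY
  req#5 t=0s: DENY
  req#6 t=0s: DENY
  req#7 t=1s: ALLOW
  req#8 t=1s: DENY

Answer: AAADDDAD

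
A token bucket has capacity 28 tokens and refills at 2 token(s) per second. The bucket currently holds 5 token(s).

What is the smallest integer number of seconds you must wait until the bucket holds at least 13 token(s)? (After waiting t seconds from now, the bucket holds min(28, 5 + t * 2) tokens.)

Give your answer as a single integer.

Need 5 + t * 2 >= 13, so t >= 8/2.
Smallest integer t = ceil(8/2) = 4.

Answer: 4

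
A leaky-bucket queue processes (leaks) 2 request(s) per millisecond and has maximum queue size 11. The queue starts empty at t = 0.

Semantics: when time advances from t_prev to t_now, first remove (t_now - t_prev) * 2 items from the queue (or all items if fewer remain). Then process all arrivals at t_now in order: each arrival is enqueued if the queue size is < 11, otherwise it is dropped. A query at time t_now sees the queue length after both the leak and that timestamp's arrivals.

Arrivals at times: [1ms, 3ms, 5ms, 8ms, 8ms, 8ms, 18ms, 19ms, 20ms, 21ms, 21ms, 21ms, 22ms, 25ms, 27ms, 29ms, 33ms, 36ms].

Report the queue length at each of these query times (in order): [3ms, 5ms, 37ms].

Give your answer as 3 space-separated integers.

Queue lengths at query times:
  query t=3ms: backlog = 1
  query t=5ms: backlog = 1
  query t=37ms: backlog = 0

Answer: 1 1 0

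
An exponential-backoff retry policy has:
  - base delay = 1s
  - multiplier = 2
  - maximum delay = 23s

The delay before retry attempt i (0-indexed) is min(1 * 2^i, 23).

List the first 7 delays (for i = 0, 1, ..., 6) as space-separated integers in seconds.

Computing each delay:
  i=0: min(1*2^0, 23) = 1
  i=1: min(1*2^1, 23) = 2
  i=2: min(1*2^2, 23) = 4
  i=3: min(1*2^3, 23) = 8
  i=4: min(1*2^4, 23) = 16
  i=5: min(1*2^5, 23) = 23
  i=6: min(1*2^6, 23) = 23

Answer: 1 2 4 8 16 23 23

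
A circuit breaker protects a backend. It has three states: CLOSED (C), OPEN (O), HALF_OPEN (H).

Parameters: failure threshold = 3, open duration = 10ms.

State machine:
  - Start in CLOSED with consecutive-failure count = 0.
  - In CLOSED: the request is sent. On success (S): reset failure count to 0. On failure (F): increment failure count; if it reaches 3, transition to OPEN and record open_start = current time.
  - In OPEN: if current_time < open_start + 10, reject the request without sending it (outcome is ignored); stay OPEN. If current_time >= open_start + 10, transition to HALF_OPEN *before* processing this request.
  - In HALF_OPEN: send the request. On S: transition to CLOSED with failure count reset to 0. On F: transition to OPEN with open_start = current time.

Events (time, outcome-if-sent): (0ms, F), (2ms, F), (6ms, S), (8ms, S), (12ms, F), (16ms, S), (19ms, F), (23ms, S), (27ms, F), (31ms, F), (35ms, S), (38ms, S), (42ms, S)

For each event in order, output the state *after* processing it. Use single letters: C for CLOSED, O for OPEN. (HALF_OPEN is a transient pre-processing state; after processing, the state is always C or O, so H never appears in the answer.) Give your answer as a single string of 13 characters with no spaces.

Answer: CCCCCCCCCCCCC

Derivation:
State after each event:
  event#1 t=0ms outcome=F: state=CLOSED
  event#2 t=2ms outcome=F: state=CLOSED
  event#3 t=6ms outcome=S: state=CLOSED
  event#4 t=8ms outcome=S: state=CLOSED
  event#5 t=12ms outcome=F: state=CLOSED
  event#6 t=16ms outcome=S: state=CLOSED
  event#7 t=19ms outcome=F: state=CLOSED
  event#8 t=23ms outcome=S: state=CLOSED
  event#9 t=27ms outcome=F: state=CLOSED
  event#10 t=31ms outcome=F: state=CLOSED
  event#11 t=35ms outcome=S: state=CLOSED
  event#12 t=38ms outcome=S: state=CLOSED
  event#13 t=42ms outcome=S: state=CLOSED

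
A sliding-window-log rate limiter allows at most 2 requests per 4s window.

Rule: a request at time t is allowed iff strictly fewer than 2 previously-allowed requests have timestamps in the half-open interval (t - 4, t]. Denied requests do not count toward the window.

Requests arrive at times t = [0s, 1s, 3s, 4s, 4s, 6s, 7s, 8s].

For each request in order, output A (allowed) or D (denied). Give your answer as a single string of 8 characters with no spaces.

Answer: AADADADA

Derivation:
Tracking allowed requests in the window:
  req#1 t=0s: ALLOW
  req#2 t=1s: ALLOW
  req#3 t=3s: DENY
  req#4 t=4s: ALLOW
  req#5 t=4s: DENY
  req#6 t=6s: ALLOW
  req#7 t=7s: DENY
  req#8 t=8s: ALLOW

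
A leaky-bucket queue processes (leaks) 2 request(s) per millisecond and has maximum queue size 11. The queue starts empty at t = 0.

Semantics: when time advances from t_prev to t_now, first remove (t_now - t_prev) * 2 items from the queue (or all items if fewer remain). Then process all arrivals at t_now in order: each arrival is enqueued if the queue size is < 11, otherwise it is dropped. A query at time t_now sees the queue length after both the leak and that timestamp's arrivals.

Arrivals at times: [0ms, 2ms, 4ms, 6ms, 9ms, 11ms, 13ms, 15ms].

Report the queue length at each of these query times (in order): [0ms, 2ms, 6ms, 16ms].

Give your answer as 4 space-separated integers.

Answer: 1 1 1 0

Derivation:
Queue lengths at query times:
  query t=0ms: backlog = 1
  query t=2ms: backlog = 1
  query t=6ms: backlog = 1
  query t=16ms: backlog = 0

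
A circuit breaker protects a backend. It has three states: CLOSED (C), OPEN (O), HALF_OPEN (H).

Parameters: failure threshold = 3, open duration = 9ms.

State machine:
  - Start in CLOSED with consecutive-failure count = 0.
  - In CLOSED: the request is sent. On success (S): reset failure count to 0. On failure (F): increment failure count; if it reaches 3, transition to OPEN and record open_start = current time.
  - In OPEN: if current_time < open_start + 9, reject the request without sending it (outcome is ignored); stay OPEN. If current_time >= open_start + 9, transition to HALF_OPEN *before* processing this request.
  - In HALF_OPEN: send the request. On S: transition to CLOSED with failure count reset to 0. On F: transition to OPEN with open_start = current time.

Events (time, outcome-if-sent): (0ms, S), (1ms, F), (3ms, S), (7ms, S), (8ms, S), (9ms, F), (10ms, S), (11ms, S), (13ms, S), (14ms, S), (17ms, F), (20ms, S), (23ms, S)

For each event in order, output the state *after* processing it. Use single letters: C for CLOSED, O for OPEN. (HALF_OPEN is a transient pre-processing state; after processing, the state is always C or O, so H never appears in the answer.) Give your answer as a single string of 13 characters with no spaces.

Answer: CCCCCCCCCCCCC

Derivation:
State after each event:
  event#1 t=0ms outcome=S: state=CLOSED
  event#2 t=1ms outcome=F: state=CLOSED
  event#3 t=3ms outcome=S: state=CLOSED
  event#4 t=7ms outcome=S: state=CLOSED
  event#5 t=8ms outcome=S: state=CLOSED
  event#6 t=9ms outcome=F: state=CLOSED
  event#7 t=10ms outcome=S: state=CLOSED
  event#8 t=11ms outcome=S: state=CLOSED
  event#9 t=13ms outcome=S: state=CLOSED
  event#10 t=14ms outcome=S: state=CLOSED
  event#11 t=17ms outcome=F: state=CLOSED
  event#12 t=20ms outcome=S: state=CLOSED
  event#13 t=23ms outcome=S: state=CLOSED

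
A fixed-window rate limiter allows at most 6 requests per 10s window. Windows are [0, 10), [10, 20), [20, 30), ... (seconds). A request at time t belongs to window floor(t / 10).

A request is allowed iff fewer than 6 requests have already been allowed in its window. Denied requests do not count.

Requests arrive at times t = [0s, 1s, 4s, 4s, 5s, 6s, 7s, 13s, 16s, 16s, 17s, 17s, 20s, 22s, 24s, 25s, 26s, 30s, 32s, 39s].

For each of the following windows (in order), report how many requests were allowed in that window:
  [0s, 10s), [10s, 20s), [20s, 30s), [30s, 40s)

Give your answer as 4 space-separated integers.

Processing requests:
  req#1 t=0s (window 0): ALLOW
  req#2 t=1s (window 0): ALLOW
  req#3 t=4s (window 0): ALLOW
  req#4 t=4s (window 0): ALLOW
  req#5 t=5s (window 0): ALLOW
  req#6 t=6s (window 0): ALLOW
  req#7 t=7s (window 0): DENY
  req#8 t=13s (window 1): ALLOW
  req#9 t=16s (window 1): ALLOW
  req#10 t=16s (window 1): ALLOW
  req#11 t=17s (window 1): ALLOW
  req#12 t=17s (window 1): ALLOW
  req#13 t=20s (window 2): ALLOW
  req#14 t=22s (window 2): ALLOW
  req#15 t=24s (window 2): ALLOW
  req#16 t=25s (window 2): ALLOW
  req#17 t=26s (window 2): ALLOW
  req#18 t=30s (window 3): ALLOW
  req#19 t=32s (window 3): ALLOW
  req#20 t=39s (window 3): ALLOW

Allowed counts by window: 6 5 5 3

Answer: 6 5 5 3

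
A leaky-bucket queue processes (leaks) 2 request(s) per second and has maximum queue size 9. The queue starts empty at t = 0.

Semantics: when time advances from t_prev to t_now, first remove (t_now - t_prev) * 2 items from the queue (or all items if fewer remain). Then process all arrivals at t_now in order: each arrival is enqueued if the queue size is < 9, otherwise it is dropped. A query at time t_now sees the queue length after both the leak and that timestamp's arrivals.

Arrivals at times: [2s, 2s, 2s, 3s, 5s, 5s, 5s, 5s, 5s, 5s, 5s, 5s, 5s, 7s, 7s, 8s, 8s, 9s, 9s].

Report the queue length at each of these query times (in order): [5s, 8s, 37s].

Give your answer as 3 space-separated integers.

Answer: 9 7 0

Derivation:
Queue lengths at query times:
  query t=5s: backlog = 9
  query t=8s: backlog = 7
  query t=37s: backlog = 0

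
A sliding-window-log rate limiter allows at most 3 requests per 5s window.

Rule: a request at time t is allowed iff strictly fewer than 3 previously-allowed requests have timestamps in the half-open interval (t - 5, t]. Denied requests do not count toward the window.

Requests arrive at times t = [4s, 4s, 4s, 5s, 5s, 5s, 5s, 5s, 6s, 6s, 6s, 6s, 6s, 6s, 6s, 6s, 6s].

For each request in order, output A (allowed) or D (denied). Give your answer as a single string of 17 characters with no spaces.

Answer: AAADDDDDDDDDDDDDD

Derivation:
Tracking allowed requests in the window:
  req#1 t=4s: ALLOW
  req#2 t=4s: ALLOW
  req#3 t=4s: ALLOW
  req#4 t=5s: DENY
  req#5 t=5s: DENY
  req#6 t=5s: DENY
  req#7 t=5s: DENY
  req#8 t=5s: DENY
  req#9 t=6s: DENY
  req#10 t=6s: DENY
  req#11 t=6s: DENY
  req#12 t=6s: DENY
  req#13 t=6s: DENY
  req#14 t=6s: DENY
  req#15 t=6s: DENY
  req#16 t=6s: DENY
  req#17 t=6s: DENY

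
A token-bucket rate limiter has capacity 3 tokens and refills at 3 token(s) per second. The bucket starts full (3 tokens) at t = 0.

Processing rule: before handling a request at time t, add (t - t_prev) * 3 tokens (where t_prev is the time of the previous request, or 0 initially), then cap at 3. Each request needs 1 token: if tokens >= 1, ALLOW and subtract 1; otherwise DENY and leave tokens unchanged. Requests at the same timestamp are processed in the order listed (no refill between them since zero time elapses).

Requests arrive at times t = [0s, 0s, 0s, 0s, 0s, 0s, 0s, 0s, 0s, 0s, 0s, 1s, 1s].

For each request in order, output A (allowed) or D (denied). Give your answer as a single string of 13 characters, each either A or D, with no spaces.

Answer: AAADDDDDDDDAA

Derivation:
Simulating step by step:
  req#1 t=0s: ALLOW
  req#2 t=0s: ALLOW
  req#3 t=0s: ALLOW
  req#4 t=0s: DENY
  req#5 t=0s: DENY
  req#6 t=0s: DENY
  req#7 t=0s: DENY
  req#8 t=0s: DENY
  req#9 t=0s: DENY
  req#10 t=0s: DENY
  req#11 t=0s: DENY
  req#12 t=1s: ALLOW
  req#13 t=1s: ALLOW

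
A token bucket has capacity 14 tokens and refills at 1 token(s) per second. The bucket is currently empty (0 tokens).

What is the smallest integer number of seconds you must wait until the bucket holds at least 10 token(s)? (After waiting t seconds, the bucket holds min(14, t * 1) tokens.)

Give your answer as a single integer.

Answer: 10

Derivation:
Need t * 1 >= 10, so t >= 10/1.
Smallest integer t = ceil(10/1) = 10.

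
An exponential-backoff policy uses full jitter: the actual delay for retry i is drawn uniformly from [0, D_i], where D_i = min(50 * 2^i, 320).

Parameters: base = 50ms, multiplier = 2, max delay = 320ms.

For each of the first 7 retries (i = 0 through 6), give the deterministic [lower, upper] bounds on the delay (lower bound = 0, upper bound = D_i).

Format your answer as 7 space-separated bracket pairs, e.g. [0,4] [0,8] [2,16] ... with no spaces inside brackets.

Answer: [0,50] [0,100] [0,200] [0,320] [0,320] [0,320] [0,320]

Derivation:
Computing bounds per retry:
  i=0: D_i=min(50*2^0,320)=50, bounds=[0,50]
  i=1: D_i=min(50*2^1,320)=100, bounds=[0,100]
  i=2: D_i=min(50*2^2,320)=200, bounds=[0,200]
  i=3: D_i=min(50*2^3,320)=320, bounds=[0,320]
  i=4: D_i=min(50*2^4,320)=320, bounds=[0,320]
  i=5: D_i=min(50*2^5,320)=320, bounds=[0,320]
  i=6: D_i=min(50*2^6,320)=320, bounds=[0,320]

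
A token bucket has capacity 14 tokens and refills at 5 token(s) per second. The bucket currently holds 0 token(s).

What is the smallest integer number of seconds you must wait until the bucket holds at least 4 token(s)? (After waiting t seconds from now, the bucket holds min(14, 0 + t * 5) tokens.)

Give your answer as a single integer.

Need 0 + t * 5 >= 4, so t >= 4/5.
Smallest integer t = ceil(4/5) = 1.

Answer: 1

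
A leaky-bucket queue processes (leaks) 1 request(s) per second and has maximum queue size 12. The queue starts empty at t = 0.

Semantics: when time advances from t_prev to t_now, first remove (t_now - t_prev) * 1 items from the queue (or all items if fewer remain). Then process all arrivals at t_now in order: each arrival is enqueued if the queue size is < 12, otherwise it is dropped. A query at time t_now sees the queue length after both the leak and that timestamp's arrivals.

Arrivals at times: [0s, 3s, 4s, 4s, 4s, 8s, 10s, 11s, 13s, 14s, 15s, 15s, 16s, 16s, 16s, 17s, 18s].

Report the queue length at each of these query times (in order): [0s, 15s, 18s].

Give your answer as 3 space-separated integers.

Queue lengths at query times:
  query t=0s: backlog = 1
  query t=15s: backlog = 2
  query t=18s: backlog = 4

Answer: 1 2 4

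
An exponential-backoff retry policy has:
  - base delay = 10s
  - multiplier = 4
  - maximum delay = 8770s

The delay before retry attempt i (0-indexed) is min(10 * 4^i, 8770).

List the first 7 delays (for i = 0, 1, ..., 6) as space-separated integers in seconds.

Answer: 10 40 160 640 2560 8770 8770

Derivation:
Computing each delay:
  i=0: min(10*4^0, 8770) = 10
  i=1: min(10*4^1, 8770) = 40
  i=2: min(10*4^2, 8770) = 160
  i=3: min(10*4^3, 8770) = 640
  i=4: min(10*4^4, 8770) = 2560
  i=5: min(10*4^5, 8770) = 8770
  i=6: min(10*4^6, 8770) = 8770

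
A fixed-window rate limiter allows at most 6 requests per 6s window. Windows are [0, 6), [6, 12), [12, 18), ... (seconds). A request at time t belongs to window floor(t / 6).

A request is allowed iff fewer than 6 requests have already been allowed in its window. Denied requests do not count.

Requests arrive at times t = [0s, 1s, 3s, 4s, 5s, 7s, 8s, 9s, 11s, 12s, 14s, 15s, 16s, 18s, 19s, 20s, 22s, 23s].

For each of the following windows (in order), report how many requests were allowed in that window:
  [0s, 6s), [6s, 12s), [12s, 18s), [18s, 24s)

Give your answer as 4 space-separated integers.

Processing requests:
  req#1 t=0s (window 0): ALLOW
  req#2 t=1s (window 0): ALLOW
  req#3 t=3s (window 0): ALLOW
  req#4 t=4s (window 0): ALLOW
  req#5 t=5s (window 0): ALLOW
  req#6 t=7s (window 1): ALLOW
  req#7 t=8s (window 1): ALLOW
  req#8 t=9s (window 1): ALLOW
  req#9 t=11s (window 1): ALLOW
  req#10 t=12s (window 2): ALLOW
  req#11 t=14s (window 2): ALLOW
  req#12 t=15s (window 2): ALLOW
  req#13 t=16s (window 2): ALLOW
  req#14 t=18s (window 3): ALLOW
  req#15 t=19s (window 3): ALLOW
  req#16 t=20s (window 3): ALLOW
  req#17 t=22s (window 3): ALLOW
  req#18 t=23s (window 3): ALLOW

Allowed counts by window: 5 4 4 5

Answer: 5 4 4 5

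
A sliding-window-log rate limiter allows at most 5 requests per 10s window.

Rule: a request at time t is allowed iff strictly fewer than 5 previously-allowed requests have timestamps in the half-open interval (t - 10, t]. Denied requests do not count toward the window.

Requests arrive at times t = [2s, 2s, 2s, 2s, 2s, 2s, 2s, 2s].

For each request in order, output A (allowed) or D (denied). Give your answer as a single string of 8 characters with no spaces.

Tracking allowed requests in the window:
  req#1 t=2s: ALLOW
  req#2 t=2s: ALLOW
  req#3 t=2s: ALLOW
  req#4 t=2s: ALLOW
  req#5 t=2s: ALLOW
  req#6 t=2s: DENY
  req#7 t=2s: DENY
  req#8 t=2s: DENY

Answer: AAAAADDD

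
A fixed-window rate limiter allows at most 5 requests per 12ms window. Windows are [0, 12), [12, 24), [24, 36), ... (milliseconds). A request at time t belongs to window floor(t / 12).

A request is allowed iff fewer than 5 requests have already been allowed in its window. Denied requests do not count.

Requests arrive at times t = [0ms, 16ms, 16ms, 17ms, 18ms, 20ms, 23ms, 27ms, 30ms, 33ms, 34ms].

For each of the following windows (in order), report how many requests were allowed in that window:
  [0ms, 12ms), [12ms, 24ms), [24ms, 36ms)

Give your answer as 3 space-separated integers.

Processing requests:
  req#1 t=0ms (window 0): ALLOW
  req#2 t=16ms (window 1): ALLOW
  req#3 t=16ms (window 1): ALLOW
  req#4 t=17ms (window 1): ALLOW
  req#5 t=18ms (window 1): ALLOW
  req#6 t=20ms (window 1): ALLOW
  req#7 t=23ms (window 1): DENY
  req#8 t=27ms (window 2): ALLOW
  req#9 t=30ms (window 2): ALLOW
  req#10 t=33ms (window 2): ALLOW
  req#11 t=34ms (window 2): ALLOW

Allowed counts by window: 1 5 4

Answer: 1 5 4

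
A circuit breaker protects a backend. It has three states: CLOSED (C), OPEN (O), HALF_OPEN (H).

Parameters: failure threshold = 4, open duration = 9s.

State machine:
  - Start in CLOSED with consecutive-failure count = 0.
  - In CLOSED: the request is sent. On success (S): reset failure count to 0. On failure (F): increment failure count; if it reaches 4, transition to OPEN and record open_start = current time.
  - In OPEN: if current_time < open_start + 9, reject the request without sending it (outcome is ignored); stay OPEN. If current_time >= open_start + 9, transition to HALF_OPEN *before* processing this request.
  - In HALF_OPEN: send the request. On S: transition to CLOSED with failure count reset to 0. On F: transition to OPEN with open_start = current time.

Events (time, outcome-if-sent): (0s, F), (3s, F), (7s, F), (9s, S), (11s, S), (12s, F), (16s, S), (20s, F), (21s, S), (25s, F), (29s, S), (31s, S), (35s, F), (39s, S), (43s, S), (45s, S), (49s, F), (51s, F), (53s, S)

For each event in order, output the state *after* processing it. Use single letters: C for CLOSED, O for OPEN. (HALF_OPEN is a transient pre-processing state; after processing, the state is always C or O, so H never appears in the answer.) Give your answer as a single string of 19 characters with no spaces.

Answer: CCCCCCCCCCCCCCCCCCC

Derivation:
State after each event:
  event#1 t=0s outcome=F: state=CLOSED
  event#2 t=3s outcome=F: state=CLOSED
  event#3 t=7s outcome=F: state=CLOSED
  event#4 t=9s outcome=S: state=CLOSED
  event#5 t=11s outcome=S: state=CLOSED
  event#6 t=12s outcome=F: state=CLOSED
  event#7 t=16s outcome=S: state=CLOSED
  event#8 t=20s outcome=F: state=CLOSED
  event#9 t=21s outcome=S: state=CLOSED
  event#10 t=25s outcome=F: state=CLOSED
  event#11 t=29s outcome=S: state=CLOSED
  event#12 t=31s outcome=S: state=CLOSED
  event#13 t=35s outcome=F: state=CLOSED
  event#14 t=39s outcome=S: state=CLOSED
  event#15 t=43s outcome=S: state=CLOSED
  event#16 t=45s outcome=S: state=CLOSED
  event#17 t=49s outcome=F: state=CLOSED
  event#18 t=51s outcome=F: state=CLOSED
  event#19 t=53s outcome=S: state=CLOSED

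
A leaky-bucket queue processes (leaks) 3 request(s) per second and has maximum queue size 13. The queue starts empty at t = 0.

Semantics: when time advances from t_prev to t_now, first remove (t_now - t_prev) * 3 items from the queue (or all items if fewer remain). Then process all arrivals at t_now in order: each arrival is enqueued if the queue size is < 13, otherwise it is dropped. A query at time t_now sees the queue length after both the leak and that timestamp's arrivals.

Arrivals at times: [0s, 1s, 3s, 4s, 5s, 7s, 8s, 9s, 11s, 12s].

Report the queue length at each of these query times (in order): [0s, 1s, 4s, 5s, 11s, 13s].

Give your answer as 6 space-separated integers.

Queue lengths at query times:
  query t=0s: backlog = 1
  query t=1s: backlog = 1
  query t=4s: backlog = 1
  query t=5s: backlog = 1
  query t=11s: backlog = 1
  query t=13s: backlog = 0

Answer: 1 1 1 1 1 0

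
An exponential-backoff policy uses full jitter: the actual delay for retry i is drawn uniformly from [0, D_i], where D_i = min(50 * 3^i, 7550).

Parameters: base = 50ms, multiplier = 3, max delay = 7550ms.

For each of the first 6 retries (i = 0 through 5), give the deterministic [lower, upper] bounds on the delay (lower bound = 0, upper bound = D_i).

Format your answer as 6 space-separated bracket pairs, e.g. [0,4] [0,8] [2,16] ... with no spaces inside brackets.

Computing bounds per retry:
  i=0: D_i=min(50*3^0,7550)=50, bounds=[0,50]
  i=1: D_i=min(50*3^1,7550)=150, bounds=[0,150]
  i=2: D_i=min(50*3^2,7550)=450, bounds=[0,450]
  i=3: D_i=min(50*3^3,7550)=1350, bounds=[0,1350]
  i=4: D_i=min(50*3^4,7550)=4050, bounds=[0,4050]
  i=5: D_i=min(50*3^5,7550)=7550, bounds=[0,7550]

Answer: [0,50] [0,150] [0,450] [0,1350] [0,4050] [0,7550]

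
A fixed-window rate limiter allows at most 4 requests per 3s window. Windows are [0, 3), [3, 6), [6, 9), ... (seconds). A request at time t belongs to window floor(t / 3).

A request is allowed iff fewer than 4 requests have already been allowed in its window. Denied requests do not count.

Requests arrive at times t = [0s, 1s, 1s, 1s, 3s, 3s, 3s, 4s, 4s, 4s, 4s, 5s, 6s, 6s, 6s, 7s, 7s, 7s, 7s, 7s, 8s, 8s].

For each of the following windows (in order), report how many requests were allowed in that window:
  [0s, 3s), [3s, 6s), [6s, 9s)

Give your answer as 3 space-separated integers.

Processing requests:
  req#1 t=0s (window 0): ALLOW
  req#2 t=1s (window 0): ALLOW
  req#3 t=1s (window 0): ALLOW
  req#4 t=1s (window 0): ALLOW
  req#5 t=3s (window 1): ALLOW
  req#6 t=3s (window 1): ALLOW
  req#7 t=3s (window 1): ALLOW
  req#8 t=4s (window 1): ALLOW
  req#9 t=4s (window 1): DENY
  req#10 t=4s (window 1): DENY
  req#11 t=4s (window 1): DENY
  req#12 t=5s (window 1): DENY
  req#13 t=6s (window 2): ALLOW
  req#14 t=6s (window 2): ALLOW
  req#15 t=6s (window 2): ALLOW
  req#16 t=7s (window 2): ALLOW
  req#17 t=7s (window 2): DENY
  req#18 t=7s (window 2): DENY
  req#19 t=7s (window 2): DENY
  req#20 t=7s (window 2): DENY
  req#21 t=8s (window 2): DENY
  req#22 t=8s (window 2): DENY

Allowed counts by window: 4 4 4

Answer: 4 4 4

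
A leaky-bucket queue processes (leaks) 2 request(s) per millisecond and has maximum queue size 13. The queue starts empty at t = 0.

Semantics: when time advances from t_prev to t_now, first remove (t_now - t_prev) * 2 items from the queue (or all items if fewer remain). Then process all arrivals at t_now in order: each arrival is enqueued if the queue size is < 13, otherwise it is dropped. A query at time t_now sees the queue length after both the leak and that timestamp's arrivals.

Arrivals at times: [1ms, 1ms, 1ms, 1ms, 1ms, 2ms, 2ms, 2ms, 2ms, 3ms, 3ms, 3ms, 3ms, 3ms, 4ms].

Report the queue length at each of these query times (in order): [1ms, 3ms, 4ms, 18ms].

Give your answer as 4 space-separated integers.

Queue lengths at query times:
  query t=1ms: backlog = 5
  query t=3ms: backlog = 10
  query t=4ms: backlog = 9
  query t=18ms: backlog = 0

Answer: 5 10 9 0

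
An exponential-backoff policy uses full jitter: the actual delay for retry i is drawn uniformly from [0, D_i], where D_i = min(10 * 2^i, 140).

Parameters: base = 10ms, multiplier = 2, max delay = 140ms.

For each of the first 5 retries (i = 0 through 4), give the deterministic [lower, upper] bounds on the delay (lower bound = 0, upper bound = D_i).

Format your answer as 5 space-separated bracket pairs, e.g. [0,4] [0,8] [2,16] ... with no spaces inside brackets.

Computing bounds per retry:
  i=0: D_i=min(10*2^0,140)=10, bounds=[0,10]
  i=1: D_i=min(10*2^1,140)=20, bounds=[0,20]
  i=2: D_i=min(10*2^2,140)=40, bounds=[0,40]
  i=3: D_i=min(10*2^3,140)=80, bounds=[0,80]
  i=4: D_i=min(10*2^4,140)=140, bounds=[0,140]

Answer: [0,10] [0,20] [0,40] [0,80] [0,140]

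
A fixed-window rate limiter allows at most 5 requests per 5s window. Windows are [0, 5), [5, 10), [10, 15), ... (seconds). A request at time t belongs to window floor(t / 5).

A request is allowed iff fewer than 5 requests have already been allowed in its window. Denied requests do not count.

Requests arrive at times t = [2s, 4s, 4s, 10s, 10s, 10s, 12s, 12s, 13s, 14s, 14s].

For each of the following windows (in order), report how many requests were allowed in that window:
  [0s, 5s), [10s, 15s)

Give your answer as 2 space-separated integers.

Processing requests:
  req#1 t=2s (window 0): ALLOW
  req#2 t=4s (window 0): ALLOW
  req#3 t=4s (window 0): ALLOW
  req#4 t=10s (window 2): ALLOW
  req#5 t=10s (window 2): ALLOW
  req#6 t=10s (window 2): ALLOW
  req#7 t=12s (window 2): ALLOW
  req#8 t=12s (window 2): ALLOW
  req#9 t=13s (window 2): DENY
  req#10 t=14s (window 2): DENY
  req#11 t=14s (window 2): DENY

Allowed counts by window: 3 5

Answer: 3 5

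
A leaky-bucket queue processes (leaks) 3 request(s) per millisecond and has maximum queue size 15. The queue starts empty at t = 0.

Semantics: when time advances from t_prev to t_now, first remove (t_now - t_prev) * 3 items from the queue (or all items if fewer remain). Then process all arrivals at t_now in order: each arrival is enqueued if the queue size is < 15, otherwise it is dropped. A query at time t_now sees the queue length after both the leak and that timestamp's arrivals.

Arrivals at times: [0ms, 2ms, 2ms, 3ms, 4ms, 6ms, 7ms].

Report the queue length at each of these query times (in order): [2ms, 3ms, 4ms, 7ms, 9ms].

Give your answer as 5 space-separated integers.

Answer: 2 1 1 1 0

Derivation:
Queue lengths at query times:
  query t=2ms: backlog = 2
  query t=3ms: backlog = 1
  query t=4ms: backlog = 1
  query t=7ms: backlog = 1
  query t=9ms: backlog = 0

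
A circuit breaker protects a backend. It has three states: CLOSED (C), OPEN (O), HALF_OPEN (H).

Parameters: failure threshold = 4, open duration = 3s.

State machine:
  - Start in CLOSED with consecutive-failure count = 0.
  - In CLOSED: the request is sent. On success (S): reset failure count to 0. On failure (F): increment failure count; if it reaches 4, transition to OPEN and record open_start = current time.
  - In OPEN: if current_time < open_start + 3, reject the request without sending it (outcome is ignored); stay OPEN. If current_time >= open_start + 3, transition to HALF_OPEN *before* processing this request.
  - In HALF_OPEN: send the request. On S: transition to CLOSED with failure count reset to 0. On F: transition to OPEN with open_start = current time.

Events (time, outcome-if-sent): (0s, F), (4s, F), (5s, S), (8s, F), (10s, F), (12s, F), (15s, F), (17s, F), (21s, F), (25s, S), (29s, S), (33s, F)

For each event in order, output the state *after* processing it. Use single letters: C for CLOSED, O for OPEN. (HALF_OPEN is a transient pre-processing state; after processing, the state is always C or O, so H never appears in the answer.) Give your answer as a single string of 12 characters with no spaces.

Answer: CCCCCCOOOCCC

Derivation:
State after each event:
  event#1 t=0s outcome=F: state=CLOSED
  event#2 t=4s outcome=F: state=CLOSED
  event#3 t=5s outcome=S: state=CLOSED
  event#4 t=8s outcome=F: state=CLOSED
  event#5 t=10s outcome=F: state=CLOSED
  event#6 t=12s outcome=F: state=CLOSED
  event#7 t=15s outcome=F: state=OPEN
  event#8 t=17s outcome=F: state=OPEN
  event#9 t=21s outcome=F: state=OPEN
  event#10 t=25s outcome=S: state=CLOSED
  event#11 t=29s outcome=S: state=CLOSED
  event#12 t=33s outcome=F: state=CLOSED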